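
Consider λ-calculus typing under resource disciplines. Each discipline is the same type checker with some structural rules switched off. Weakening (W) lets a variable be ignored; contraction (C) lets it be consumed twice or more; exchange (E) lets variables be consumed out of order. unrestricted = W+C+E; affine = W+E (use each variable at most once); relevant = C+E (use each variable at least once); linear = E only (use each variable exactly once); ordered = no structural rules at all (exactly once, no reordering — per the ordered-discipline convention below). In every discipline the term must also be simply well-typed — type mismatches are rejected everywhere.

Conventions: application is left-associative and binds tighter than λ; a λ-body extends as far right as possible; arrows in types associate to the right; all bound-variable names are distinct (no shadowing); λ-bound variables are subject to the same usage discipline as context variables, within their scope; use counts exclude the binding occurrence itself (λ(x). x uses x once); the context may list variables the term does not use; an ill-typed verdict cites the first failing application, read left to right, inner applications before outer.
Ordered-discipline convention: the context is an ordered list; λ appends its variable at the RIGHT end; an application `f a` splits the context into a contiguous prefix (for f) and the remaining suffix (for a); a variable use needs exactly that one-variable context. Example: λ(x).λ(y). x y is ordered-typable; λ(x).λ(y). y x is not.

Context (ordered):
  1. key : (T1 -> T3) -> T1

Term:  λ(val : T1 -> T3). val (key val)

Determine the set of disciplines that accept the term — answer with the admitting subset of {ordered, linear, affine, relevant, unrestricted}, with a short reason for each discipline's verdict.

admitted by: relevant, unrestricted
usage: key: 1; val [bound]: 2
order of uses: val, key, val
typing: the term checks, with type (T1 -> T3) -> T3
ordered: ✗, repeated use of val ×2
linear: ✗, repeated use of val ×2
affine: ✗, repeated use of val ×2
relevant: ✓, at least one use each (key, val)
unrestricted: ✓, well-typed at (T1 -> T3) -> T3; no restrictions here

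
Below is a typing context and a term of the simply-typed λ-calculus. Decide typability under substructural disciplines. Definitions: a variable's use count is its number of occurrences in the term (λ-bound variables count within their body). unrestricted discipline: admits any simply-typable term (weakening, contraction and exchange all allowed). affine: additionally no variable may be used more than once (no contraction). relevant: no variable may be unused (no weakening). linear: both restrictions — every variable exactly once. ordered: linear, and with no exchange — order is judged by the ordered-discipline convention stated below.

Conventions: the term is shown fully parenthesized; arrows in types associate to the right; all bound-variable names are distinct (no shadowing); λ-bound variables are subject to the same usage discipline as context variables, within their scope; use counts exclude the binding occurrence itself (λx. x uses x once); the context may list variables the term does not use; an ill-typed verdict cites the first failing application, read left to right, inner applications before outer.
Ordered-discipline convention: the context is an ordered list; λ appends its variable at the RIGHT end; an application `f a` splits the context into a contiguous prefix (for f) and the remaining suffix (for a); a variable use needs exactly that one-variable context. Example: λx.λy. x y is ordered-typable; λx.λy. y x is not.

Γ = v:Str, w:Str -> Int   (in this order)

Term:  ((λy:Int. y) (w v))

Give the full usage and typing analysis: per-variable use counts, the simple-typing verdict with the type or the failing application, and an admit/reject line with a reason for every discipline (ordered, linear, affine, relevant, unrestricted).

counts: v: 1; w: 1; y (bound): 1
uses in reading order: y, w, v
typing: well-typed — term : Int
ordered: ✗ — no contiguous prefix/suffix split fits y, w, v
linear: ✓ — exactly-once usage across v, w, y
affine: ✓ — at most one use each (v, w, y)
relevant: ✓ — none of v, w, y goes unused
unrestricted: ✓ — typability at Int is all that's needed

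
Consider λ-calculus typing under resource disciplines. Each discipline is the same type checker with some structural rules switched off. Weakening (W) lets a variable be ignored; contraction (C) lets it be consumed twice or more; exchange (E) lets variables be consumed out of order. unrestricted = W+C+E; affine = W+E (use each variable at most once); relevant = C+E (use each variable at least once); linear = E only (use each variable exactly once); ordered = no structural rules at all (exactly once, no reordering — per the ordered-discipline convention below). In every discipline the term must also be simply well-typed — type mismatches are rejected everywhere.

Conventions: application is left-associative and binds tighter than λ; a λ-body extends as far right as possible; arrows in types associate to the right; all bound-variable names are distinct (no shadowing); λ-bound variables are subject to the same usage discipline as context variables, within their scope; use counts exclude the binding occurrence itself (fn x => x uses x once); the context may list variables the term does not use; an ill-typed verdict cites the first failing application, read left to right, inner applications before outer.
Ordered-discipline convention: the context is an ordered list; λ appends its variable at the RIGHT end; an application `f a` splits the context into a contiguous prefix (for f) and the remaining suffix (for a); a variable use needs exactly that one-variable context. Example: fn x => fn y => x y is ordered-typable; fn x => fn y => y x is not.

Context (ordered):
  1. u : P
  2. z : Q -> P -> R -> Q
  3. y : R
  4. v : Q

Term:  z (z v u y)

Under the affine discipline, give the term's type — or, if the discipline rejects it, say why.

not well-typed under affine — uses contraction: z ×2
counts: u: 1; z: 2; y: 1; v: 1
uses in reading order: z, z, v, u, y
typing: well-typed — term : P -> R -> Q
per-discipline verdicts: ordered ✗; linear ✗; affine ✗; relevant ✓; unrestricted ✓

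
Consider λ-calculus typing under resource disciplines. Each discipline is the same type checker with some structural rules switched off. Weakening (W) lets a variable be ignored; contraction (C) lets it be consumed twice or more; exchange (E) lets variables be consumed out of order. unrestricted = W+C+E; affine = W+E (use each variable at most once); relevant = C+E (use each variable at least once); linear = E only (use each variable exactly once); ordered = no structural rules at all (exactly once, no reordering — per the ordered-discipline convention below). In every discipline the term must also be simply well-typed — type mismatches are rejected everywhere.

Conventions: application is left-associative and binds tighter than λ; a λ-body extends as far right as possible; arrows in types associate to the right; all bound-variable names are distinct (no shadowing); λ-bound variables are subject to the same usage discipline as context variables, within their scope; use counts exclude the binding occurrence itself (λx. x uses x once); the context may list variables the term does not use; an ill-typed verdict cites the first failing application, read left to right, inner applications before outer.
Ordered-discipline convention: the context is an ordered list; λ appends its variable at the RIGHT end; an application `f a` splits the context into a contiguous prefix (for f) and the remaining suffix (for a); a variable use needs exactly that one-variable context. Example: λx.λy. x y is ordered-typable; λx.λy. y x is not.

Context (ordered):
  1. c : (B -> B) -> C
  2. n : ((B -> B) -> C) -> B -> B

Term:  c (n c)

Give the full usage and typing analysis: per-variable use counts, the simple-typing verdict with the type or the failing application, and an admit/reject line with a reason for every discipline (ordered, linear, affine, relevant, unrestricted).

variable uses: c: 2×; n: 1×
uses in reading order: c, n, c
typing: well-typed — term : C
ordered: ✗, repeated use of c ×2
linear: ✗, repeated use of c ×2
affine: ✗, repeated use of c ×2
relevant: ✓, at least one use each (c, n)
unrestricted: ✓, typability at C is all that's needed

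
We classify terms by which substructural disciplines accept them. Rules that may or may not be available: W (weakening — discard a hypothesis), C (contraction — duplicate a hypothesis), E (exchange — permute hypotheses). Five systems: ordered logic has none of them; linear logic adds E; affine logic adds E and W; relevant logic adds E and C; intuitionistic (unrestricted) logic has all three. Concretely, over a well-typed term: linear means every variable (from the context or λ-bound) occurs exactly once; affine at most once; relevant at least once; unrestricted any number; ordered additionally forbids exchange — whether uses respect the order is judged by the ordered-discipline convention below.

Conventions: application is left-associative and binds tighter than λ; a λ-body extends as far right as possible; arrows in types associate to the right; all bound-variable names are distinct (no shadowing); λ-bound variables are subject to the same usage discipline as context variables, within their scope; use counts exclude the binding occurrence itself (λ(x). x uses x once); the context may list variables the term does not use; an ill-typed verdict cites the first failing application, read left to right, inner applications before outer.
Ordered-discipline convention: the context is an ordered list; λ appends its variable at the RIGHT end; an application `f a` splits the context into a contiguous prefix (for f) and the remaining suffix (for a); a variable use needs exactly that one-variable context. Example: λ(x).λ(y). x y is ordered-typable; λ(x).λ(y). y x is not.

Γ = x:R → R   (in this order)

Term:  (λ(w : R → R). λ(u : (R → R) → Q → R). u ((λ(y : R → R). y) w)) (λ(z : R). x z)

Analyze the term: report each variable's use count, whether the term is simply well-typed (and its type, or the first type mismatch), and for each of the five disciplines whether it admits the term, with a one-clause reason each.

use counts: x ×1, w (λ-bound) ×1, u (λ-bound) ×1, y (λ-bound) ×1, z (λ-bound) ×1
order of uses: u, y, w, x, z
typing: well-typed at ((R → R) → Q → R) → Q → R
ordered ✗ (needs exchange: uses follow u, y, w, x, z)
linear ✓ (single use per variable (x, w, u, y, z))
affine ✓ (x, w, u, y, z: no repeats, contraction unneeded)
relevant ✓ (every one of x, w, u, y, z appears)
unrestricted ✓ (well-typed at ((R → R) → Q → R) → Q → R; no restrictions here)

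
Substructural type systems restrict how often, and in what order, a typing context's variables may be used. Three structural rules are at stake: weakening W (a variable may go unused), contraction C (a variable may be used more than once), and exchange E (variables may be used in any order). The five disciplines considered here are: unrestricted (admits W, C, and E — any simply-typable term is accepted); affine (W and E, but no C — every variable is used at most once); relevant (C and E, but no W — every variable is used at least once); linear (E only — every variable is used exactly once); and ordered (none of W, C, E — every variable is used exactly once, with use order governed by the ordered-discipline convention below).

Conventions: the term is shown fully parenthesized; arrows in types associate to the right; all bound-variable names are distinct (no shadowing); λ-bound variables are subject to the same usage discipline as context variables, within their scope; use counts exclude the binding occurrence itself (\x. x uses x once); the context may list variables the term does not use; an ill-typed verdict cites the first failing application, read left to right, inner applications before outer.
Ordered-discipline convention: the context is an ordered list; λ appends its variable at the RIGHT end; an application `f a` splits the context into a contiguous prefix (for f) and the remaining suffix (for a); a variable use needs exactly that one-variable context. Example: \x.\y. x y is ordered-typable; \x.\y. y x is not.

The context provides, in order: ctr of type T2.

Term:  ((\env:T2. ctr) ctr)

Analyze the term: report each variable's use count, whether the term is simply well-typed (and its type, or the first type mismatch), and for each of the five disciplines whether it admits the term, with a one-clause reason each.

use counts: ctr ×2; env (λ-bound) ×0
order of uses: ctr, ctr
typing: ✓ — T2
ordered: ✗, repeated use of ctr ×2; unused: env — weakening required
linear: ✗, repeated use of ctr ×2; unused: env — weakening required
affine: ✗, repeated use of ctr ×2
relevant: ✗, unused: env — weakening required
unrestricted: ✓, simply typable at T2; W, C, E all held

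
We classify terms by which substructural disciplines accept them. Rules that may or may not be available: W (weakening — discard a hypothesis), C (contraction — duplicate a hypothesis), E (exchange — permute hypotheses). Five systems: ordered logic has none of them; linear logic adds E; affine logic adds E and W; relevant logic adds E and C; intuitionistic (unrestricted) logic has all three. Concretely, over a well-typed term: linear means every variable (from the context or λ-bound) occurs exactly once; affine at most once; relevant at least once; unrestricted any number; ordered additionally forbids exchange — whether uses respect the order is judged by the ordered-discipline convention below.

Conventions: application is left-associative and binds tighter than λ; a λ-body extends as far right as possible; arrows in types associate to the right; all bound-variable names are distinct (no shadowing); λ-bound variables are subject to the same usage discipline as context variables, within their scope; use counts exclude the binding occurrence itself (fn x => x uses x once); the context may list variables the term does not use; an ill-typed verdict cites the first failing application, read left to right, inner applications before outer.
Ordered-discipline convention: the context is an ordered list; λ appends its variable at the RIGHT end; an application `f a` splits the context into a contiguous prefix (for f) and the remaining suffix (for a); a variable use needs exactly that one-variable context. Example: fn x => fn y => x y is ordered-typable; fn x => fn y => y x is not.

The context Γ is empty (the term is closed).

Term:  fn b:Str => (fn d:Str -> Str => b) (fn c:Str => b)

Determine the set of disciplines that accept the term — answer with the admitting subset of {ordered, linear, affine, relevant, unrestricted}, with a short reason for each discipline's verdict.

admitted by: unrestricted
counts: b [bound] ×2, d [bound] ×0, c [bound] ×0
order of uses: b, b
typing: well-typed at Str -> Str
ordered: ✗, b ×2 used more than once (contraction); d, c left unused
linear: ✗, b ×2 used more than once (contraction); d, c left unused
affine: ✗, b ×2 used more than once (contraction)
relevant: ✗, d, c left unused
unrestricted: ✓, typability at Str -> Str is all that's needed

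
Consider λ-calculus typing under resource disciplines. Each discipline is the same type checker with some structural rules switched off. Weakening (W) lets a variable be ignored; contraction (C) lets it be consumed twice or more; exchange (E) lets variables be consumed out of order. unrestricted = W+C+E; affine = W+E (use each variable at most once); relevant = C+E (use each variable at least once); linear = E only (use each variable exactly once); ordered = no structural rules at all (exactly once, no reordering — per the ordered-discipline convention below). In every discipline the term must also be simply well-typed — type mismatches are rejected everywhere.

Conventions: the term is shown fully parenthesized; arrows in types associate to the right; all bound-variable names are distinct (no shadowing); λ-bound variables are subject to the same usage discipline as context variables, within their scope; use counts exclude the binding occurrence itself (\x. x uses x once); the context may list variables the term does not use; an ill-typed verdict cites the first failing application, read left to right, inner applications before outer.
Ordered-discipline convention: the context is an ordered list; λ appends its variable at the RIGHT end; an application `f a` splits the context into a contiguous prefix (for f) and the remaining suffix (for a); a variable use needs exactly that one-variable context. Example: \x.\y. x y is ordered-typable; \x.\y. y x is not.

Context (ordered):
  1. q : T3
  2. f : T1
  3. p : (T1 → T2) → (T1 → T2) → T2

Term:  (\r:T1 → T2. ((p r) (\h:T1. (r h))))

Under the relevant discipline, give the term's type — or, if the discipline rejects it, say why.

not well-typed under relevant — needs weakening: q, f unused
use counts: q: 0×; f: 0×; p: 1×; r (λ-bound): 2×; h (λ-bound): 1×
left-to-right use order: p, r, r, h
typing: well-typed — term : (T1 → T2) → T2
per-discipline verdicts: ordered ✗; linear ✗; affine ✗; relevant ✗; unrestricted ✓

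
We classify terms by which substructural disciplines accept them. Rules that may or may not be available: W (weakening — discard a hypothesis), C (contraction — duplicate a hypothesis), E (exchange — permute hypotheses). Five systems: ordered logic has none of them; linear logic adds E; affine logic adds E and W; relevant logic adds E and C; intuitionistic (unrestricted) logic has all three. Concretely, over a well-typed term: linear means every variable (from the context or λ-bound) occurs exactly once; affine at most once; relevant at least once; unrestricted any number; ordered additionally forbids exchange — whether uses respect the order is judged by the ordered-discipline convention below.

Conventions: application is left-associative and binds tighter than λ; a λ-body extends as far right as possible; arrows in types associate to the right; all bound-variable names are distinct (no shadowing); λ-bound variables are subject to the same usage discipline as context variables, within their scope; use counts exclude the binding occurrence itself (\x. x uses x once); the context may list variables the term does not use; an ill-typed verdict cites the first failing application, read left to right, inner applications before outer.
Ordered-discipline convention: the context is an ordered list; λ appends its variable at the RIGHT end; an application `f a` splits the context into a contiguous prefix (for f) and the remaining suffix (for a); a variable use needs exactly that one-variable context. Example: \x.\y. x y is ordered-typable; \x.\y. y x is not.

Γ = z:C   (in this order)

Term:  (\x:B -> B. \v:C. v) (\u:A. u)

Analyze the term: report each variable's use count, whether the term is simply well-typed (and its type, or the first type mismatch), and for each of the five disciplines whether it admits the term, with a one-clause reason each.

counts: z ×0, x (λ-bound) ×0, v (λ-bound) ×1, u (λ-bound) ×1
uses in reading order: v, u
typing: ill-typed: a function awaiting B -> B gets A -> A
ordered: ✗ — not simply typable
linear: ✗ — fails simple typing
affine: ✗ — a type mismatch blocks all five
relevant: ✗ — the type mismatch rejects it
unrestricted: ✗ — not simply typable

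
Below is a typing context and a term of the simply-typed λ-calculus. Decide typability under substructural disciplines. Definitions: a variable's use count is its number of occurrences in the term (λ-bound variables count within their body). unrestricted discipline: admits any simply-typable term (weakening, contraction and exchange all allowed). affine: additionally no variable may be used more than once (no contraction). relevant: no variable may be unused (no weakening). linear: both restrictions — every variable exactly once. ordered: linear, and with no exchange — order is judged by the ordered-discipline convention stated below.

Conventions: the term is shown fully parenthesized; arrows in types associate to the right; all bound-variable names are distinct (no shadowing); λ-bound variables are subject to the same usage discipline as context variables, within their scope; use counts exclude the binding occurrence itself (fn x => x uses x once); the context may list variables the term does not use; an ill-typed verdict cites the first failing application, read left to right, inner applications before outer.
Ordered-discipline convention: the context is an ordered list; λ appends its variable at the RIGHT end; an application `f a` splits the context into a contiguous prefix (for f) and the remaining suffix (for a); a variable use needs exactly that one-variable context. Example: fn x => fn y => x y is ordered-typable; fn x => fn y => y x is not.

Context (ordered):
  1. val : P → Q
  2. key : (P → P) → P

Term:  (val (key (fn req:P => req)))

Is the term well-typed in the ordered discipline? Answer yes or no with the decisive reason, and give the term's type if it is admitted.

yes — one use each (val, key, req); ordered split holds; term : Q
counts: val: 1; key: 1; req (λ-bound): 1
uses in reading order: val, key, req
typing: well-typed — term : Q
summary: ordered ✓, linear ✓, affine ✓, relevant ✓, unrestricted ✓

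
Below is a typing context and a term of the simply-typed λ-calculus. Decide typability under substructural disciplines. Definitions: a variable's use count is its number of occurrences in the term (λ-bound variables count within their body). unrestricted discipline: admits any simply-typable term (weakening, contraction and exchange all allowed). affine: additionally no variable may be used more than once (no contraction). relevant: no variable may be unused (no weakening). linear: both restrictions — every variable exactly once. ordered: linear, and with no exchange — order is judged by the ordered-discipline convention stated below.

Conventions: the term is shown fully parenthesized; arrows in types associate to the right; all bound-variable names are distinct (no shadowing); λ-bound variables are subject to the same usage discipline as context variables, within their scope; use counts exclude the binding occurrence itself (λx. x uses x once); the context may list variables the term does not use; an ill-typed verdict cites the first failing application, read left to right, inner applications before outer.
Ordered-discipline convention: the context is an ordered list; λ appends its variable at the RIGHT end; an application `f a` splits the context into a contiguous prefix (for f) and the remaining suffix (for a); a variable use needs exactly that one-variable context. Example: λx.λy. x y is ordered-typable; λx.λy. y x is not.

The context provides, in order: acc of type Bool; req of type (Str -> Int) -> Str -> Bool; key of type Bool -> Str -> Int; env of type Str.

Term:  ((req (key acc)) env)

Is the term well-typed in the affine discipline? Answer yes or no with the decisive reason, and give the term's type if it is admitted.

yes — no duplicate uses among acc, req, key, env; term : Bool
counts: acc ×1; req ×1; key ×1; env ×1
uses in reading order: req, key, acc, env
typing: well-typed at Bool
summary: ordered ✗ | linear ✓ | affine ✓ | relevant ✓ | unrestricted ✓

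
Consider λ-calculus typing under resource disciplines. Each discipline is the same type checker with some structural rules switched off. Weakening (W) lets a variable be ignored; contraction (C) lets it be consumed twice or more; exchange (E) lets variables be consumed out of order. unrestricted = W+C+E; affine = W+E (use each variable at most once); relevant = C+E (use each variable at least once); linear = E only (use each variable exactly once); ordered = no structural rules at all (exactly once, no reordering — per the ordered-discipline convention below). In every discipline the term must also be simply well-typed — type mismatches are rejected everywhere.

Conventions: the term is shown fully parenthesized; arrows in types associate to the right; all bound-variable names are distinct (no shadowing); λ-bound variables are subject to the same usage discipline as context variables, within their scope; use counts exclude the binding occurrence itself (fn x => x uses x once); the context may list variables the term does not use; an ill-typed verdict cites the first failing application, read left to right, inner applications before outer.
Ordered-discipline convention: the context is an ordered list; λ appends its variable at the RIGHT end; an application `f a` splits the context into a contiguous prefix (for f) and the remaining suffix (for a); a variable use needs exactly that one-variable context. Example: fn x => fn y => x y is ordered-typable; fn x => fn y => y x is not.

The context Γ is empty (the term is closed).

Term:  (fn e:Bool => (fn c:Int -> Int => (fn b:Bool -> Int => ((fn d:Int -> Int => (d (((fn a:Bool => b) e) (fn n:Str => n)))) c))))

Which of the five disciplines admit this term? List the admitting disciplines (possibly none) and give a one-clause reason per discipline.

admitted by: none
usage: e [bound]: 1×; c [bound]: 1×; b [bound]: 1×; d [bound]: 1×; a [bound]: 0×; n [bound]: 1×
use order (left to right): d, b, e, n, c
typing: ill-typed: an argument Str -> Str mismatches the expected Bool
ordered: ✗ — a type mismatch blocks all five
linear: ✗ — the type mismatch rejects it
affine: ✗ — not simply typable
relevant: ✗ — fails simple typing
unrestricted: ✗ — a type mismatch blocks all five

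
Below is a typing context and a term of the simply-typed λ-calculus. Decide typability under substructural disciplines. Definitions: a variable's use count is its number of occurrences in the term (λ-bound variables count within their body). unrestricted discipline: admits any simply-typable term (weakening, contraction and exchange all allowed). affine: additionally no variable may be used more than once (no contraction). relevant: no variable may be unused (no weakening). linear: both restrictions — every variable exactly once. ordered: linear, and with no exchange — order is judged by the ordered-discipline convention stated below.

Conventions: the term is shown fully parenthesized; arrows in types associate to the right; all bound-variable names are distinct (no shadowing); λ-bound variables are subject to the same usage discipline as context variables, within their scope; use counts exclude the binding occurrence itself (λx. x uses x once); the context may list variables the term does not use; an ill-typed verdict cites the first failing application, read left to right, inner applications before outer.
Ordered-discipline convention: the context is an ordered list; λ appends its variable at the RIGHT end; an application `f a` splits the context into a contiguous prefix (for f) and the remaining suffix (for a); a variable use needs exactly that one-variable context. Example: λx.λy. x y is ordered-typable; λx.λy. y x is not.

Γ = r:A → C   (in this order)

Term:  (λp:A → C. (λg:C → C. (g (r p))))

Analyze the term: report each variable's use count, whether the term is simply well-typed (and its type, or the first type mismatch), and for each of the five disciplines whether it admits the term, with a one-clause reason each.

variable uses: r=1, p [bound]=1, g [bound]=1
order of uses: g, r, p
typing: ill-typed: a function awaiting A gets A → C
ordered ✗ (the type mismatch rejects it)
linear ✗ (not simply typable)
affine ✗ (fails simple typing)
relevant ✗ (a type mismatch blocks all five)
unrestricted ✗ (the type mismatch rejects it)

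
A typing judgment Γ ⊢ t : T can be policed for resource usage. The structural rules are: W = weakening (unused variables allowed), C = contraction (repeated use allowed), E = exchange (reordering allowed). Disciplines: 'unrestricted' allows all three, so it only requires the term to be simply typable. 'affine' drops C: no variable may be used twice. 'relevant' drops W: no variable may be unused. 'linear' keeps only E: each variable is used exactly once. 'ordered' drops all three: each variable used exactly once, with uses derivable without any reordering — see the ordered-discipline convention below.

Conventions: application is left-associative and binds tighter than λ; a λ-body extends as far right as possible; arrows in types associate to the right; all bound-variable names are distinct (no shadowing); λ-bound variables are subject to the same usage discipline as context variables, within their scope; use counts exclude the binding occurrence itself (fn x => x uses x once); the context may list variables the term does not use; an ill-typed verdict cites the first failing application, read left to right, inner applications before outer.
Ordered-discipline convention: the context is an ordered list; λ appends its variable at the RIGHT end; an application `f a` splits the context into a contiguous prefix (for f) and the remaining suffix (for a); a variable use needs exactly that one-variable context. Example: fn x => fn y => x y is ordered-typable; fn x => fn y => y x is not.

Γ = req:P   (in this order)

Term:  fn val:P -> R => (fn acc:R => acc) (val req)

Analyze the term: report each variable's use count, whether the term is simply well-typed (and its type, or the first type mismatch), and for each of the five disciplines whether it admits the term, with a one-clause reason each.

usage: req=1; val (bound)=1; acc (bound)=1
left-to-right use order: acc, val, req
typing: well-typed — term : (P -> R) -> R
ordered: ✗ — needs exchange: uses follow acc, val, req
linear: ✓ — req, val, acc: one use apiece
affine: ✓ — req, val, acc: no repeats, contraction unneeded
relevant: ✓ — at least one use each (req, val, acc)
unrestricted: ✓ — type-checks ((P -> R) -> R) and nothing is barred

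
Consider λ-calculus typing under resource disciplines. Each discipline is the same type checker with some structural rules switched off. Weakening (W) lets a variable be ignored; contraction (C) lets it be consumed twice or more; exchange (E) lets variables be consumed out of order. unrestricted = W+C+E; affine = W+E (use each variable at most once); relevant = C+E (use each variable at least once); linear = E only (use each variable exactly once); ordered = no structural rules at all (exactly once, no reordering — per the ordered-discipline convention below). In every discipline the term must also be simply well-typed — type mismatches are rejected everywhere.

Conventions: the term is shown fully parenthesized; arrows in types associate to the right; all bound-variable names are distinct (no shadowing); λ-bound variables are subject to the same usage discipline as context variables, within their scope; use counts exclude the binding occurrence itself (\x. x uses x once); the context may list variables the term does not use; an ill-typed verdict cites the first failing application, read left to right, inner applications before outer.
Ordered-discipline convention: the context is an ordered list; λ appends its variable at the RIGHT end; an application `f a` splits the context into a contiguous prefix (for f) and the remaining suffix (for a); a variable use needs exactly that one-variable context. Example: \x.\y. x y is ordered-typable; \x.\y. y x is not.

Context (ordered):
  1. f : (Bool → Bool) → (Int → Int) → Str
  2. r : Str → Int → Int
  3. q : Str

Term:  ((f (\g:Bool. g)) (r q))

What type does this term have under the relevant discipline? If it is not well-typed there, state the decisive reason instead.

term : Str
usage: f: 1; r: 1; q: 1; g (bound): 1
use order (left to right): f, g, r, q
typing: well-typed — term : Str
per-discipline verdicts: ordered ✓ | linear ✓ | affine ✓ | relevant ✓ | unrestricted ✓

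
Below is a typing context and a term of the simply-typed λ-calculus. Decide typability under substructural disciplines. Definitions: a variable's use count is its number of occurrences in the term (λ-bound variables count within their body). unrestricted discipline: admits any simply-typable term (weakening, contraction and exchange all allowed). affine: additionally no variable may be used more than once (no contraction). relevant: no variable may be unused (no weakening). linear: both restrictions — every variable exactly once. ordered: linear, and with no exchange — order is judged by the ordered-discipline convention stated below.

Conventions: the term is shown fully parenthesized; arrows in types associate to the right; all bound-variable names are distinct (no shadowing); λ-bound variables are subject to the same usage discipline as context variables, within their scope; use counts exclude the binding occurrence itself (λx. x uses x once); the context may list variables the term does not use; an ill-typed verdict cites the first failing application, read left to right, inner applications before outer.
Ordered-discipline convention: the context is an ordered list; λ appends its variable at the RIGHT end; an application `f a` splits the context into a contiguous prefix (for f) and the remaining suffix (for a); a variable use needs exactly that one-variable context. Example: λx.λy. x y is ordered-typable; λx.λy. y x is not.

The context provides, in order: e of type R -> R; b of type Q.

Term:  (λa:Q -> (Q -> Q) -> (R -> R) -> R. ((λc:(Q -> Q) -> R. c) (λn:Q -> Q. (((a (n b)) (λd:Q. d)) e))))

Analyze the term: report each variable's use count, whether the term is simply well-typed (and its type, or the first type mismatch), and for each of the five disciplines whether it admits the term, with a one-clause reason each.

usage: e ×1; b ×1; a (λ-bound) ×1; c (λ-bound) ×1; n (λ-bound) ×1; d (λ-bound) ×1
uses in reading order: c, a, n, b, d, e
typing: well-typed — term : (Q -> (Q -> Q) -> (R -> R) -> R) -> (Q -> Q) -> R
ordered ✗ (use order c, a, n, b, d, e needs exchange)
linear ✓ (exactly-once usage across e, b, a, c, n, d)
affine ✓ (no duplicate uses among e, b, a, c, n, d)
relevant ✓ (e, b, a, c, n, d: all used, weakening unneeded)
unrestricted ✓ (type-checks ((Q -> (Q -> Q) -> (R -> R) -> R) -> (Q -> Q) -> R) and nothing is barred)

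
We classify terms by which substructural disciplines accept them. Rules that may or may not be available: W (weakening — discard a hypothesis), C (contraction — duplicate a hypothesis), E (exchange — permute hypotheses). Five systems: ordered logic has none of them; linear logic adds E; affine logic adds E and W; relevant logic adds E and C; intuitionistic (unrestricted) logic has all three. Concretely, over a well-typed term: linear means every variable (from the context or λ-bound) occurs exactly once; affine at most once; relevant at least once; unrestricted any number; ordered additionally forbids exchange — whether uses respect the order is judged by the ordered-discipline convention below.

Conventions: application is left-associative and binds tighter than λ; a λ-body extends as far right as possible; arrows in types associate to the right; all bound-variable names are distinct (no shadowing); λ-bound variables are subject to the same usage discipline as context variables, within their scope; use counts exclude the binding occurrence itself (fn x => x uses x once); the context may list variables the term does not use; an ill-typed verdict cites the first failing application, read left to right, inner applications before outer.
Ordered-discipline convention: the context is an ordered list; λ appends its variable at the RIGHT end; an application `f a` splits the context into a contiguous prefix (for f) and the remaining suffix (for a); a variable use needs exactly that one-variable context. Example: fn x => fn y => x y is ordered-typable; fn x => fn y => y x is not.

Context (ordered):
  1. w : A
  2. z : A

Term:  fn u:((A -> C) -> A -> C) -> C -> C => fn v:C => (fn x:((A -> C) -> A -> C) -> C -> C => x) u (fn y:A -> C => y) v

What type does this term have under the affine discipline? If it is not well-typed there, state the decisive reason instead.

term : (((A -> C) -> A -> C) -> C -> C) -> C -> C
counts: w ×0; z ×0; u (λ-bound) ×1; v (λ-bound) ×1; x (λ-bound) ×1; y (λ-bound) ×1
left-to-right use order: x, u, y, v
typing: well-typed — term : (((A -> C) -> A -> C) -> C -> C) -> C -> C
all disciplines: ordered ✗; linear ✗; affine ✓; relevant ✗; unrestricted ✓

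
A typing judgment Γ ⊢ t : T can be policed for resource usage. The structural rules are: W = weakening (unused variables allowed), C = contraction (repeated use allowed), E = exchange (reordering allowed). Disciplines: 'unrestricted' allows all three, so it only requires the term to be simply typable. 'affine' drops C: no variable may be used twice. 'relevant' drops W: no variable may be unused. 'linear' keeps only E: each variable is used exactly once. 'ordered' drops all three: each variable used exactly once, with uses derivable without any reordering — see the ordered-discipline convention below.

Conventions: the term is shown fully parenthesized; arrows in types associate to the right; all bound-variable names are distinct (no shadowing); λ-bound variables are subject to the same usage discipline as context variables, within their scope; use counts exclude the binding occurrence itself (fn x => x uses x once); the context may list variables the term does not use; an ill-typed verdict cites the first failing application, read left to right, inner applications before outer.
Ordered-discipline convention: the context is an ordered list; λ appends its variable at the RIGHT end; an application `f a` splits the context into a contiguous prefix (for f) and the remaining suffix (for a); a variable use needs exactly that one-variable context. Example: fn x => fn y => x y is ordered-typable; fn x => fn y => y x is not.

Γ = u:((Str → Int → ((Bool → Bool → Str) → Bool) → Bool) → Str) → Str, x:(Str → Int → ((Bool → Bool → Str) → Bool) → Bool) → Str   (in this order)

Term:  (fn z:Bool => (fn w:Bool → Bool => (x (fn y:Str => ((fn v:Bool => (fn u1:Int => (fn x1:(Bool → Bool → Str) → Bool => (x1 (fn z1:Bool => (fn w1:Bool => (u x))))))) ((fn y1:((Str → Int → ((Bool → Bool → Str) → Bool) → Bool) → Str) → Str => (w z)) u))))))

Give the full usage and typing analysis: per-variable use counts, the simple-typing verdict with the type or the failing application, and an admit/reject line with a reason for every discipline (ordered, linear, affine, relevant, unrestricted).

variable uses: u ×2; x ×2; z (λ-bound) ×1; w (λ-bound) ×1; y (λ-bound) ×0; v (λ-bound) ×0; u1 (λ-bound) ×0; x1 (λ-bound) ×1; z1 (λ-bound) ×0; w1 (λ-bound) ×0; y1 (λ-bound) ×0
uses in reading order: x, x1, u, x, w, z, u
typing: ✓ — Bool → (Bool → Bool) → Str
ordered ✗ (needs contraction — u ×2, x ×2; unused: y, v, u1, z1, w1, y1 — weakening required)
linear ✗ (needs contraction — u ×2, x ×2; unused: y, v, u1, z1, w1, y1 — weakening required)
affine ✗ (needs contraction — u ×2, x ×2)
relevant ✗ (unused: y, v, u1, z1, w1, y1 — weakening required)
unrestricted ✓ (well-typed at Bool → (Bool → Bool) → Str; no restrictions here)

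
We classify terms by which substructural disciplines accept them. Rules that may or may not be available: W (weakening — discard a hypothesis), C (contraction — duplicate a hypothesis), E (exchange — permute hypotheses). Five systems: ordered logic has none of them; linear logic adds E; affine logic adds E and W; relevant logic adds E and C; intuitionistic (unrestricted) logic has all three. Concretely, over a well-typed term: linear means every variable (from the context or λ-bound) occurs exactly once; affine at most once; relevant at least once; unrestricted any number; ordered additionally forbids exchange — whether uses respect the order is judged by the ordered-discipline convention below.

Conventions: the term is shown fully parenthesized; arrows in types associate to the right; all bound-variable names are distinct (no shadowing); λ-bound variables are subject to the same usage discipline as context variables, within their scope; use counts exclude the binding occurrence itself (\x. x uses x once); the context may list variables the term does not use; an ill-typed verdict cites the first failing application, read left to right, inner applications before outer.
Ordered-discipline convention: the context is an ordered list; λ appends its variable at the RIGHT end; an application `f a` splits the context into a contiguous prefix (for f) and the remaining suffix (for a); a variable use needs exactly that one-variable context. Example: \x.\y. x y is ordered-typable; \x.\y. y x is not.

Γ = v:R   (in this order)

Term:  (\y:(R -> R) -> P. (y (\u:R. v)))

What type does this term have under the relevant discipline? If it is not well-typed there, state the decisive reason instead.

not well-typed under relevant — needs weakening: u unused
counts: v ×1; y [bound] ×1; u [bound] ×0
left-to-right use order: y, v
typing: well-typed at ((R -> R) -> P) -> P
per-discipline verdicts: ordered ✗ | linear ✗ | affine ✓ | relevant ✗ | unrestricted ✓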